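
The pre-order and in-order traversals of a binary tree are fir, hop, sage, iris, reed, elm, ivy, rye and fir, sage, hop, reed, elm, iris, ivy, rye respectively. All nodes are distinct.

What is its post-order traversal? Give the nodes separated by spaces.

sage elm reed rye ivy iris hop fir

The first element of pre-order is the root; it splits in-order into left and right subtrees.
Root fir: left subtree has 0 nodes { }, right has 7 {sage, hop, reed, elm, iris, ivy, rye}.
  Root hop: left subtree has 1 node {sage}, right has 5 {reed, elm, iris, ivy, rye}.
    Root iris: left subtree has 2 nodes {reed, elm}, right has 2 {ivy, rye}.
      Root reed: left subtree has 0 nodes { }, right has 1 {elm}.
      Root ivy: left subtree has 0 nodes { }, right has 1 {rye}.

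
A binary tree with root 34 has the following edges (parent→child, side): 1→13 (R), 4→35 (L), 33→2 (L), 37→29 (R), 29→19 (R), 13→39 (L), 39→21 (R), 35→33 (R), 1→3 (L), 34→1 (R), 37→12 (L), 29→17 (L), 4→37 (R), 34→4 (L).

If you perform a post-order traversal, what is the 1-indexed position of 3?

Post-order visits the left subtree, then the right subtree, then the node.
At 34: go left to 4.
  At 4: go left to 35.
    At 35: no left child.
    At 35: go right to 33.
      At 33: go left to 2.
        2 is a leaf — visit 2.
      At 33: no right child.
      Visit 33.
    Visit 35.
  At 4: go right to 37.
    At 37: go left to 12.
      12 is a leaf — visit 12.
    At 37: go right to 29.
      At 29: go left to 17.
        17 is a leaf — visit 17.
      At 29: go right to 19.
        19 is a leaf — visit 19.
      Visit 29.
    Visit 37.
  Visit 4.
At 34: go right to 1.
  At 1: go left to 3.
    3 is a leaf — visit 3.
  At 1: go right to 13.
    At 13: go left to 39.
      At 39: no left child.
      At 39: go right to 21.
        21 is a leaf — visit 21.
      Visit 39.
    At 13: no right child.
    Visit 13.
  Visit 1.
Visit 34.
Full post-order sequence: 2, 33, 35, 12, 17, 19, 29, 37, 4, 3, 21, 39, 13, 1, 34.

10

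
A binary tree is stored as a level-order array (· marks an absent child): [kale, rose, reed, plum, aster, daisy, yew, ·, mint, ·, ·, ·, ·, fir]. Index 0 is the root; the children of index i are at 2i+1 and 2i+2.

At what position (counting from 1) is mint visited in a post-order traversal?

Post-order visits the left subtree, then the right subtree, then the node.
At kale: go left to rose.
  At rose: go left to plum.
    At plum: no left child.
    At plum: go right to mint.
      mint is a leaf — visit mint.
    Visit plum.
  At rose: go right to aster.
    aster is a leaf — visit aster.
  Visit rose.
At kale: go right to reed.
  At reed: go left to daisy.
    daisy is a leaf — visit daisy.
  At reed: go right to yew.
    At yew: go left to fir.
      fir is a leaf — visit fir.
    At yew: no right child.
    Visit yew.
  Visit reed.
Visit kale.
Full post-order sequence: mint, plum, aster, rose, daisy, fir, yew, reed, kale.

1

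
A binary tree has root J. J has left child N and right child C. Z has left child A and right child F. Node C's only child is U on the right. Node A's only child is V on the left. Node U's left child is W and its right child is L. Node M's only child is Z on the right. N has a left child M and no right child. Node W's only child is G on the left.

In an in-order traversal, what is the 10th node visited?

In-order visits the left subtree, then the node, then the right subtree.
At J: go left to N.
  At N: go left to M.
    At M: no left child.
    Visit M.
    At M: go right to Z.
      At Z: go left to A.
        At A: go left to V.
          V is a leaf — visit V.
        Visit A.
        At A: no right child.
      Visit Z.
      At Z: go right to F.
        F is a leaf — visit F.
  Visit N.
  At N: no right child.
Visit J.
At J: go right to C.
  At C: no left child.
  Visit C.
  At C: go right to U.
    At U: go left to W.
      At W: go left to G.
        G is a leaf — visit G.
      Visit W.
      At W: no right child.
    Visit U.
    At U: go right to L.
      L is a leaf — visit L.
Full in-order sequence: M, V, A, Z, F, N, J, C, G, W, U, L.

W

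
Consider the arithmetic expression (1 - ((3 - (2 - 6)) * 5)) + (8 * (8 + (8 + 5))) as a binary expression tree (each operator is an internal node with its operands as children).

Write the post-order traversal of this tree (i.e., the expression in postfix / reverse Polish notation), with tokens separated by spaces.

1 3 2 6 - - 5 * - 8 8 8 5 + + * +

Post-order on an expression tree gives postfix notation: for each operator, emit left operand, right operand, then the operator.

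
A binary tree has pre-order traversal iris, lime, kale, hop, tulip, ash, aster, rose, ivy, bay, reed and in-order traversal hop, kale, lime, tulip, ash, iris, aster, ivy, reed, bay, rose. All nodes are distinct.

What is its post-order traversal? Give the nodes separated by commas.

The first element of pre-order is the root; it splits in-order into left and right subtrees.
Root iris: left subtree has 5 nodes {hop, kale, lime, tulip, ash}, right has 5 {aster, ivy, reed, bay, rose}.
  Root lime: left subtree has 2 nodes {hop, kale}, right has 2 {tulip, ash}.
    Root kale: left subtree has 1 node {hop}, right has 0 { }.
    Root tulip: left subtree has 0 nodes { }, right has 1 {ash}.
  Root aster: left subtree has 0 nodes { }, right has 4 {ivy, reed, bay, rose}.
    Root rose: left subtree has 3 nodes {ivy, reed, bay}, right has 0 { }.
      Root ivy: left subtree has 0 nodes { }, right has 2 {reed, bay}.
        Root bay: left subtree has 1 node {reed}, right has 0 { }.

hop, kale, ash, tulip, lime, reed, bay, ivy, rose, aster, iris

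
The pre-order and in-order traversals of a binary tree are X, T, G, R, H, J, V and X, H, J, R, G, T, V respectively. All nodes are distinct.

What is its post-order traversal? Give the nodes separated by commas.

The first element of pre-order is the root; it splits in-order into left and right subtrees.
Root X: left subtree has 0 nodes { }, right has 6 {H, J, R, G, T, V}.
  Root T: left subtree has 4 nodes {H, J, R, G}, right has 1 {V}.
    Root G: left subtree has 3 nodes {H, J, R}, right has 0 { }.
      Root R: left subtree has 2 nodes {H, J}, right has 0 { }.
        Root H: left subtree has 0 nodes { }, right has 1 {J}.

J, H, R, G, V, T, X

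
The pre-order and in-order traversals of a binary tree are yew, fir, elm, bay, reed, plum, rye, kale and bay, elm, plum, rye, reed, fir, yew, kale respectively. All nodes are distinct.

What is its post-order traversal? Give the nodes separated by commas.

The first element of pre-order is the root; it splits in-order into left and right subtrees.
Root yew: left subtree has 6 nodes {bay, elm, plum, rye, reed, fir}, right has 1 {kale}.
  Root fir: left subtree has 5 nodes {bay, elm, plum, rye, reed}, right has 0 { }.
    Root elm: left subtree has 1 node {bay}, right has 3 {plum, rye, reed}.
      Root reed: left subtree has 2 nodes {plum, rye}, right has 0 { }.
        Root plum: left subtree has 0 nodes { }, right has 1 {rye}.

bay, rye, plum, reed, elm, fir, kale, yew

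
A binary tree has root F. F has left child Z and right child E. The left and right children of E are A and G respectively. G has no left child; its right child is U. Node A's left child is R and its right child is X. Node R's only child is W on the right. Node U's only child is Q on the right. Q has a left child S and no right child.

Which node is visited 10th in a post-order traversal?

E

Post-order visits the left subtree, then the right subtree, then the node.
At F: go left to Z.
  Z is a leaf — visit Z.
At F: go right to E.
  At E: go left to A.
    At A: go left to R.
      At R: no left child.
      At R: go right to W.
        W is a leaf — visit W.
      Visit R.
    At A: go right to X.
      X is a leaf — visit X.
    Visit A.
  At E: go right to G.
    At G: no left child.
    At G: go right to U.
      At U: no left child.
      At U: go right to Q.
        At Q: go left to S.
          S is a leaf — visit S.
        At Q: no right child.
        Visit Q.
      Visit U.
    Visit G.
  Visit E.
Visit F.
Full post-order sequence: Z, W, R, X, A, S, Q, U, G, E, F.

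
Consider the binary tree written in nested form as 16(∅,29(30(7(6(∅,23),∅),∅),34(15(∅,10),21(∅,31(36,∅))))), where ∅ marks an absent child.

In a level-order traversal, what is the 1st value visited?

16

Level-order visits nodes level by level from the root, left to right within each level.
Level 0: 16
Level 1: 29
Level 2: 30, 34
Level 3: 7, 15, 21
Level 4: 6, 10, 31
Level 5: 23, 36
Full level-order sequence: 16, 29, 30, 34, 7, 15, 21, 6, 10, 31, 23, 36.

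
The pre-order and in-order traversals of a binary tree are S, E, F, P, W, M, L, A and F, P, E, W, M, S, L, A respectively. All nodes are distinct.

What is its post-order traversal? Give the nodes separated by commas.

The first element of pre-order is the root; it splits in-order into left and right subtrees.
Root S: left subtree has 5 nodes {F, P, E, W, M}, right has 2 {L, A}.
  Root E: left subtree has 2 nodes {F, P}, right has 2 {W, M}.
    Root F: left subtree has 0 nodes { }, right has 1 {P}.
    Root W: left subtree has 0 nodes { }, right has 1 {M}.
  Root L: left subtree has 0 nodes { }, right has 1 {A}.

P, F, M, W, E, A, L, S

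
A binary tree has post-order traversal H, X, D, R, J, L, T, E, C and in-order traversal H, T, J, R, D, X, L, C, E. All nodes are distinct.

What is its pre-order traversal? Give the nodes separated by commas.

The last element of post-order is the root; it splits in-order into left and right subtrees.
Root C: left subtree has 7 nodes {H, T, J, R, D, X, L}, right has 1 {E}.
  Root T: left subtree has 1 node {H}, right has 5 {J, R, D, X, L}.
    Root L: left subtree has 4 nodes {J, R, D, X}, right has 0 { }.
      Root J: left subtree has 0 nodes { }, right has 3 {R, D, X}.
        Root R: left subtree has 0 nodes { }, right has 2 {D, X}.
          Root D: left subtree has 0 nodes { }, right has 1 {X}.

C, T, H, L, J, R, D, X, E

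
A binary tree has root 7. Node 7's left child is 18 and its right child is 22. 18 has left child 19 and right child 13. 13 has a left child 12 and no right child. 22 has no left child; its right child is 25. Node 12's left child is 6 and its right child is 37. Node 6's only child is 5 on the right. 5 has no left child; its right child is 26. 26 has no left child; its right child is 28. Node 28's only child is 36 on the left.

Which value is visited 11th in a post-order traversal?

Post-order visits the left subtree, then the right subtree, then the node.
At 7: go left to 18.
  At 18: go left to 19.
    19 is a leaf — visit 19.
  At 18: go right to 13.
    At 13: go left to 12.
      At 12: go left to 6.
        At 6: no left child.
        At 6: go right to 5.
          At 5: no left child.
          At 5: go right to 26.
            At 26: no left child.
            At 26: go right to 28.
              At 28: go left to 36.
                36 is a leaf — visit 36.
              At 28: no right child.
              Visit 28.
            Visit 26.
          Visit 5.
        Visit 6.
      At 12: go right to 37.
        37 is a leaf — visit 37.
      Visit 12.
    At 13: no right child.
    Visit 13.
  Visit 18.
At 7: go right to 22.
  At 22: no left child.
  At 22: go right to 25.
    25 is a leaf — visit 25.
  Visit 22.
Visit 7.
Full post-order sequence: 19, 36, 28, 26, 5, 6, 37, 12, 13, 18, 25, 22, 7.

25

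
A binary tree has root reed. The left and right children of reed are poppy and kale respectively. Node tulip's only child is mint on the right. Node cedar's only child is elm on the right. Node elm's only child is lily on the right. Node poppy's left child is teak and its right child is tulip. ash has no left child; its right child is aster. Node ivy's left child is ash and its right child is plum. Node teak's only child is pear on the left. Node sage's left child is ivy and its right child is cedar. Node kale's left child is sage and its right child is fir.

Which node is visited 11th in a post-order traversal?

Post-order visits the left subtree, then the right subtree, then the node.
At reed: go left to poppy.
  At poppy: go left to teak.
    At teak: go left to pear.
      pear is a leaf — visit pear.
    At teak: no right child.
    Visit teak.
  At poppy: go right to tulip.
    At tulip: no left child.
    At tulip: go right to mint.
      mint is a leaf — visit mint.
    Visit tulip.
  Visit poppy.
At reed: go right to kale.
  At kale: go left to sage.
    At sage: go left to ivy.
      At ivy: go left to ash.
        At ash: no left child.
        At ash: go right to aster.
          aster is a leaf — visit aster.
        Visit ash.
      At ivy: go right to plum.
        plum is a leaf — visit plum.
      Visit ivy.
    At sage: go right to cedar.
      At cedar: no left child.
      At cedar: go right to elm.
        At elm: no left child.
        At elm: go right to lily.
          lily is a leaf — visit lily.
        Visit elm.
      Visit cedar.
    Visit sage.
  At kale: go right to fir.
    fir is a leaf — visit fir.
  Visit kale.
Visit reed.
Full post-order sequence: pear, teak, mint, tulip, poppy, aster, ash, plum, ivy, lily, elm, cedar, sage, fir, kale, reed.

elm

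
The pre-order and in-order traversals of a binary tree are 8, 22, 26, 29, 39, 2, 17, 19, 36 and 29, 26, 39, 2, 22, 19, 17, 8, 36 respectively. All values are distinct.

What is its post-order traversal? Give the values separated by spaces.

29 2 39 26 19 17 22 36 8

The first element of pre-order is the root; it splits in-order into left and right subtrees.
Root 8: left subtree has 7 nodes {29, 26, 39, 2, 22, 19, 17}, right has 1 {36}.
  Root 22: left subtree has 4 nodes {29, 26, 39, 2}, right has 2 {19, 17}.
    Root 26: left subtree has 1 node {29}, right has 2 {39, 2}.
      Root 39: left subtree has 0 nodes { }, right has 1 {2}.
    Root 17: left subtree has 1 node {19}, right has 0 { }.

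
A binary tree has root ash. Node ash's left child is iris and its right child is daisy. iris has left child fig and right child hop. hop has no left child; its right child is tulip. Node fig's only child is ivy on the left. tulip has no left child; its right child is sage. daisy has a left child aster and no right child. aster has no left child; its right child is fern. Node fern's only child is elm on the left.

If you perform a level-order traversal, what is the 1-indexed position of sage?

10

Level-order visits nodes level by level from the root, left to right within each level.
Level 0: ash
Level 1: iris, daisy
Level 2: fig, hop, aster
Level 3: ivy, tulip, fern
Level 4: sage, elm
Full level-order sequence: ash, iris, daisy, fig, hop, aster, ivy, tulip, fern, sage, elm.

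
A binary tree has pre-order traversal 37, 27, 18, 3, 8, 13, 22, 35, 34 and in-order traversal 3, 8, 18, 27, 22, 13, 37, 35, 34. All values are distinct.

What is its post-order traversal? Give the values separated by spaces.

The first element of pre-order is the root; it splits in-order into left and right subtrees.
Root 37: left subtree has 6 nodes {3, 8, 18, 27, 22, 13}, right has 2 {35, 34}.
  Root 27: left subtree has 3 nodes {3, 8, 18}, right has 2 {22, 13}.
    Root 18: left subtree has 2 nodes {3, 8}, right has 0 { }.
      Root 3: left subtree has 0 nodes { }, right has 1 {8}.
    Root 13: left subtree has 1 node {22}, right has 0 { }.
  Root 35: left subtree has 0 nodes { }, right has 1 {34}.

8 3 18 22 13 27 34 35 37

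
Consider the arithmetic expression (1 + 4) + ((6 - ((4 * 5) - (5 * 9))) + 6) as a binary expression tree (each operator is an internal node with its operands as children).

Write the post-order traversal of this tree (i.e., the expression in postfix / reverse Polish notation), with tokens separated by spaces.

1 4 + 6 4 5 * 5 9 * - - 6 + +

Post-order on an expression tree gives postfix notation: for each operator, emit left operand, right operand, then the operator.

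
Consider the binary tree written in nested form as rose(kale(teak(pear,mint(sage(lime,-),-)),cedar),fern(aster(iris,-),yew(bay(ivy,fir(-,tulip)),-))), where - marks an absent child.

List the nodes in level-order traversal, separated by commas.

Level-order visits nodes level by level from the root, left to right within each level.
Level 0: rose
Level 1: kale, fern
Level 2: teak, cedar, aster, yew
Level 3: pear, mint, iris, bay
Level 4: sage, ivy, fir
Level 5: lime, tulip

rose, kale, fern, teak, cedar, aster, yew, pear, mint, iris, bay, sage, ivy, fir, lime, tulip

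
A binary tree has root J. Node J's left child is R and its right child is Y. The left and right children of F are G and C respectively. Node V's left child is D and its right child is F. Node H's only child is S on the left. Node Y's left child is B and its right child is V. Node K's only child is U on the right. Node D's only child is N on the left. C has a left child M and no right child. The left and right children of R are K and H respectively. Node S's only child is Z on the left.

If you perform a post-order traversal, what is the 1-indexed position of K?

2

Post-order visits the left subtree, then the right subtree, then the node.
At J: go left to R.
  At R: go left to K.
    At K: no left child.
    At K: go right to U.
      U is a leaf — visit U.
    Visit K.
  At R: go right to H.
    At H: go left to S.
      At S: go left to Z.
        Z is a leaf — visit Z.
      At S: no right child.
      Visit S.
    At H: no right child.
    Visit H.
  Visit R.
At J: go right to Y.
  At Y: go left to B.
    B is a leaf — visit B.
  At Y: go right to V.
    At V: go left to D.
      At D: go left to N.
        N is a leaf — visit N.
      At D: no right child.
      Visit D.
    At V: go right to F.
      At F: go left to G.
        G is a leaf — visit G.
      At F: go right to C.
        At C: go left to M.
          M is a leaf — visit M.
        At C: no right child.
        Visit C.
      Visit F.
    Visit V.
  Visit Y.
Visit J.
Full post-order sequence: U, K, Z, S, H, R, B, N, D, G, M, C, F, V, Y, J.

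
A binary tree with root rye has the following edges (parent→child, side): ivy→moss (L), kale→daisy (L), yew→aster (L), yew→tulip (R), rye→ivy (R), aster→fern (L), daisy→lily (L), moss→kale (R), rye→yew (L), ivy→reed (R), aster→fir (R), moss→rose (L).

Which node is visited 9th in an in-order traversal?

lily

In-order visits the left subtree, then the node, then the right subtree.
At rye: go left to yew.
  At yew: go left to aster.
    At aster: go left to fern.
      fern is a leaf — visit fern.
    Visit aster.
    At aster: go right to fir.
      fir is a leaf — visit fir.
  Visit yew.
  At yew: go right to tulip.
    tulip is a leaf — visit tulip.
Visit rye.
At rye: go right to ivy.
  At ivy: go left to moss.
    At moss: go left to rose.
      rose is a leaf — visit rose.
    Visit moss.
    At moss: go right to kale.
      At kale: go left to daisy.
        At daisy: go left to lily.
          lily is a leaf — visit lily.
        Visit daisy.
        At daisy: no right child.
      Visit kale.
      At kale: no right child.
  Visit ivy.
  At ivy: go right to reed.
    reed is a leaf — visit reed.
Full in-order sequence: fern, aster, fir, yew, tulip, rye, rose, moss, lily, daisy, kale, ivy, reed.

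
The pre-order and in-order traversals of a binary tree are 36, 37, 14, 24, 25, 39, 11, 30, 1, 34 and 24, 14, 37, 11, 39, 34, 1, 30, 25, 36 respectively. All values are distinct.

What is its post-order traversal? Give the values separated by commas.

24, 14, 11, 34, 1, 30, 39, 25, 37, 36

The first element of pre-order is the root; it splits in-order into left and right subtrees.
Root 36: left subtree has 9 nodes {24, 14, 37, 11, 39, 34, 1, 30, 25}, right has 0 { }.
  Root 37: left subtree has 2 nodes {24, 14}, right has 6 {11, 39, 34, 1, 30, 25}.
    Root 14: left subtree has 1 node {24}, right has 0 { }.
    Root 25: left subtree has 5 nodes {11, 39, 34, 1, 30}, right has 0 { }.
      Root 39: left subtree has 1 node {11}, right has 3 {34, 1, 30}.
        Root 30: left subtree has 2 nodes {34, 1}, right has 0 { }.
          Root 1: left subtree has 1 node {34}, right has 0 { }.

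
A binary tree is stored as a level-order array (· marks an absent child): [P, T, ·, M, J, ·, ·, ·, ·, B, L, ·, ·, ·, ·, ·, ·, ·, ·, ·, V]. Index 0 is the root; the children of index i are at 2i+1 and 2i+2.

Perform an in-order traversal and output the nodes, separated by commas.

In-order visits the left subtree, then the node, then the right subtree.
At P: go left to T.
  At T: go left to M.
    M is a leaf — visit M.
  Visit T.
  At T: go right to J.
    At J: go left to B.
      At B: no left child.
      Visit B.
      At B: go right to V.
        V is a leaf — visit V.
    Visit J.
    At J: go right to L.
      L is a leaf — visit L.
Visit P.
At P: no right child.

M, T, B, V, J, L, P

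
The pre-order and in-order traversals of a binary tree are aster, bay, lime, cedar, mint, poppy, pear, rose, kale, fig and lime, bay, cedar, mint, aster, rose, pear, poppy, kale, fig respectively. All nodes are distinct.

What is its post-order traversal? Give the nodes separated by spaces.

lime mint cedar bay rose pear fig kale poppy aster

The first element of pre-order is the root; it splits in-order into left and right subtrees.
Root aster: left subtree has 4 nodes {lime, bay, cedar, mint}, right has 5 {rose, pear, poppy, kale, fig}.
  Root bay: left subtree has 1 node {lime}, right has 2 {cedar, mint}.
    Root cedar: left subtree has 0 nodes { }, right has 1 {mint}.
  Root poppy: left subtree has 2 nodes {rose, pear}, right has 2 {kale, fig}.
    Root pear: left subtree has 1 node {rose}, right has 0 { }.
    Root kale: left subtree has 0 nodes { }, right has 1 {fig}.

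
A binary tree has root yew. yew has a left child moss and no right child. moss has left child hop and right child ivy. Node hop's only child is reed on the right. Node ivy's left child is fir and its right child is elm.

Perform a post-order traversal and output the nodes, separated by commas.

Post-order visits the left subtree, then the right subtree, then the node.
At yew: go left to moss.
  At moss: go left to hop.
    At hop: no left child.
    At hop: go right to reed.
      reed is a leaf — visit reed.
    Visit hop.
  At moss: go right to ivy.
    At ivy: go left to fir.
      fir is a leaf — visit fir.
    At ivy: go right to elm.
      elm is a leaf — visit elm.
    Visit ivy.
  Visit moss.
At yew: no right child.
Visit yew.

reed, hop, fir, elm, ivy, moss, yew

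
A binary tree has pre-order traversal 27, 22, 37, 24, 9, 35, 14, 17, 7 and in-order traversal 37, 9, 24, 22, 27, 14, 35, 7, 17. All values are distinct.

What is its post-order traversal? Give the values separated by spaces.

The first element of pre-order is the root; it splits in-order into left and right subtrees.
Root 27: left subtree has 4 nodes {37, 9, 24, 22}, right has 4 {14, 35, 7, 17}.
  Root 22: left subtree has 3 nodes {37, 9, 24}, right has 0 { }.
    Root 37: left subtree has 0 nodes { }, right has 2 {9, 24}.
      Root 24: left subtree has 1 node {9}, right has 0 { }.
  Root 35: left subtree has 1 node {14}, right has 2 {7, 17}.
    Root 17: left subtree has 1 node {7}, right has 0 { }.

9 24 37 22 14 7 17 35 27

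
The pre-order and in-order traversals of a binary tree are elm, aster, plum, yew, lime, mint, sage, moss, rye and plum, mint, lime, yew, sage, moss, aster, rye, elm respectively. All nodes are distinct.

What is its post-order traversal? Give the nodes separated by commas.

mint, lime, moss, sage, yew, plum, rye, aster, elm

The first element of pre-order is the root; it splits in-order into left and right subtrees.
Root elm: left subtree has 8 nodes {plum, mint, lime, yew, sage, moss, aster, rye}, right has 0 { }.
  Root aster: left subtree has 6 nodes {plum, mint, lime, yew, sage, moss}, right has 1 {rye}.
    Root plum: left subtree has 0 nodes { }, right has 5 {mint, lime, yew, sage, moss}.
      Root yew: left subtree has 2 nodes {mint, lime}, right has 2 {sage, moss}.
        Root lime: left subtree has 1 node {mint}, right has 0 { }.
        Root sage: left subtree has 0 nodes { }, right has 1 {moss}.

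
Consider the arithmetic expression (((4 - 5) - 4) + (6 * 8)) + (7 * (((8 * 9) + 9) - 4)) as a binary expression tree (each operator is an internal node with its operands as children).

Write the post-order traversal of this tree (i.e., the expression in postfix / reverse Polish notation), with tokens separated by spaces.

Post-order on an expression tree gives postfix notation: for each operator, emit left operand, right operand, then the operator.

4 5 - 4 - 6 8 * + 7 8 9 * 9 + 4 - * +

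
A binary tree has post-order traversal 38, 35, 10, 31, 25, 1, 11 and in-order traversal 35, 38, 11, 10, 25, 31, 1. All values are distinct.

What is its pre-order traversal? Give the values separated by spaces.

The last element of post-order is the root; it splits in-order into left and right subtrees.
Root 11: left subtree has 2 nodes {35, 38}, right has 4 {10, 25, 31, 1}.
  Root 35: left subtree has 0 nodes { }, right has 1 {38}.
  Root 1: left subtree has 3 nodes {10, 25, 31}, right has 0 { }.
    Root 25: left subtree has 1 node {10}, right has 1 {31}.

11 35 38 1 25 10 31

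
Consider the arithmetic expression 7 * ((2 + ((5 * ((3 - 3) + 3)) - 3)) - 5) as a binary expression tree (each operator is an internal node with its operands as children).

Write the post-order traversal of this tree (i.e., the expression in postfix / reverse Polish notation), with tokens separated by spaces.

Post-order on an expression tree gives postfix notation: for each operator, emit left operand, right operand, then the operator.

7 2 5 3 3 - 3 + * 3 - + 5 - *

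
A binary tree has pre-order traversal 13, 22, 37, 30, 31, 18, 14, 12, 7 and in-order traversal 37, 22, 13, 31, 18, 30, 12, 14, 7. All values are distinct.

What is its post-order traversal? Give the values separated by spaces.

The first element of pre-order is the root; it splits in-order into left and right subtrees.
Root 13: left subtree has 2 nodes {37, 22}, right has 6 {31, 18, 30, 12, 14, 7}.
  Root 22: left subtree has 1 node {37}, right has 0 { }.
  Root 30: left subtree has 2 nodes {31, 18}, right has 3 {12, 14, 7}.
    Root 31: left subtree has 0 nodes { }, right has 1 {18}.
    Root 14: left subtree has 1 node {12}, right has 1 {7}.

37 22 18 31 12 7 14 30 13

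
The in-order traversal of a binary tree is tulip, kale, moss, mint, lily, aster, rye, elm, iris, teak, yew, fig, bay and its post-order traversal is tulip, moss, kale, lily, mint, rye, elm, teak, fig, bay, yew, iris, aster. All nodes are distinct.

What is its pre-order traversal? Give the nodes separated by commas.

The last element of post-order is the root; it splits in-order into left and right subtrees.
Root aster: left subtree has 5 nodes {tulip, kale, moss, mint, lily}, right has 7 {rye, elm, iris, teak, yew, fig, bay}.
  Root mint: left subtree has 3 nodes {tulip, kale, moss}, right has 1 {lily}.
    Root kale: left subtree has 1 node {tulip}, right has 1 {moss}.
  Root iris: left subtree has 2 nodes {rye, elm}, right has 4 {teak, yew, fig, bay}.
    Root elm: left subtree has 1 node {rye}, right has 0 { }.
    Root yew: left subtree has 1 node {teak}, right has 2 {fig, bay}.
      Root bay: left subtree has 1 node {fig}, right has 0 { }.

aster, mint, kale, tulip, moss, lily, iris, elm, rye, yew, teak, bay, fig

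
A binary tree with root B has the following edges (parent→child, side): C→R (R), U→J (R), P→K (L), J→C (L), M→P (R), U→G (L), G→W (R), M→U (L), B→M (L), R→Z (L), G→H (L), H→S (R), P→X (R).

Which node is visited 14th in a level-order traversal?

Z

Level-order visits nodes level by level from the root, left to right within each level.
Level 0: B
Level 1: M
Level 2: U, P
Level 3: G, J, K, X
Level 4: H, W, C
Level 5: S, R
Level 6: Z
Full level-order sequence: B, M, U, P, G, J, K, X, H, W, C, S, R, Z.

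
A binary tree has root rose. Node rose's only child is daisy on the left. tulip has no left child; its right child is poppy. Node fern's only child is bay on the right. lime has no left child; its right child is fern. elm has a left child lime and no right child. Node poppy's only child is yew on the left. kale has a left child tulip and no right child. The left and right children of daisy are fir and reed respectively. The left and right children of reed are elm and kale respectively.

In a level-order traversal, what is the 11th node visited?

Level-order visits nodes level by level from the root, left to right within each level.
Level 0: rose
Level 1: daisy
Level 2: fir, reed
Level 3: elm, kale
Level 4: lime, tulip
Level 5: fern, poppy
Level 6: bay, yew
Full level-order sequence: rose, daisy, fir, reed, elm, kale, lime, tulip, fern, poppy, bay, yew.

bay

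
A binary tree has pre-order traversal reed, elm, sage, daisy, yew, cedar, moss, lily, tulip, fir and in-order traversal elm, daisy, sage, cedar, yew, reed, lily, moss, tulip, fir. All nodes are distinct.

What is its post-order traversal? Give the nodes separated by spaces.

The first element of pre-order is the root; it splits in-order into left and right subtrees.
Root reed: left subtree has 5 nodes {elm, daisy, sage, cedar, yew}, right has 4 {lily, moss, tulip, fir}.
  Root elm: left subtree has 0 nodes { }, right has 4 {daisy, sage, cedar, yew}.
    Root sage: left subtree has 1 node {daisy}, right has 2 {cedar, yew}.
      Root yew: left subtree has 1 node {cedar}, right has 0 { }.
  Root moss: left subtree has 1 node {lily}, right has 2 {tulip, fir}.
    Root tulip: left subtree has 0 nodes { }, right has 1 {fir}.

daisy cedar yew sage elm lily fir tulip moss reed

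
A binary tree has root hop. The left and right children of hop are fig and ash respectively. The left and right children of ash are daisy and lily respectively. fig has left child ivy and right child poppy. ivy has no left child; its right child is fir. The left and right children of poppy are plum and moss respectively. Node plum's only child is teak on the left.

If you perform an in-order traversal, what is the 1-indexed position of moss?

7

In-order visits the left subtree, then the node, then the right subtree.
At hop: go left to fig.
  At fig: go left to ivy.
    At ivy: no left child.
    Visit ivy.
    At ivy: go right to fir.
      fir is a leaf — visit fir.
  Visit fig.
  At fig: go right to poppy.
    At poppy: go left to plum.
      At plum: go left to teak.
        teak is a leaf — visit teak.
      Visit plum.
      At plum: no right child.
    Visit poppy.
    At poppy: go right to moss.
      moss is a leaf — visit moss.
Visit hop.
At hop: go right to ash.
  At ash: go left to daisy.
    daisy is a leaf — visit daisy.
  Visit ash.
  At ash: go right to lily.
    lily is a leaf — visit lily.
Full in-order sequence: ivy, fir, fig, teak, plum, poppy, moss, hop, daisy, ash, lily.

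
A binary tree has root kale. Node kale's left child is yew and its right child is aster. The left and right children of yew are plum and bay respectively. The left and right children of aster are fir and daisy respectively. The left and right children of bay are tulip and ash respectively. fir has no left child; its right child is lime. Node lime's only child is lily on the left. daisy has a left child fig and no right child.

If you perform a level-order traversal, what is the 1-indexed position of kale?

Level-order visits nodes level by level from the root, left to right within each level.
Level 0: kale
Level 1: yew, aster
Level 2: plum, bay, fir, daisy
Level 3: tulip, ash, lime, fig
Level 4: lily
Full level-order sequence: kale, yew, aster, plum, bay, fir, daisy, tulip, ash, lime, fig, lily.

1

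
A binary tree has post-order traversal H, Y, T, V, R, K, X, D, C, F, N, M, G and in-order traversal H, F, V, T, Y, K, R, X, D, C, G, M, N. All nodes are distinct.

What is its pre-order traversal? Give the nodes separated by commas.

G, F, H, C, D, X, K, V, T, Y, R, M, N

The last element of post-order is the root; it splits in-order into left and right subtrees.
Root G: left subtree has 10 nodes {H, F, V, T, Y, K, R, X, D, C}, right has 2 {M, N}.
  Root F: left subtree has 1 node {H}, right has 8 {V, T, Y, K, R, X, D, C}.
    Root C: left subtree has 7 nodes {V, T, Y, K, R, X, D}, right has 0 { }.
      Root D: left subtree has 6 nodes {V, T, Y, K, R, X}, right has 0 { }.
        Root X: left subtree has 5 nodes {V, T, Y, K, R}, right has 0 { }.
          Root K: left subtree has 3 nodes {V, T, Y}, right has 1 {R}.
            Root V: left subtree has 0 nodes { }, right has 2 {T, Y}.
              Root T: left subtree has 0 nodes { }, right has 1 {Y}.
  Root M: left subtree has 0 nodes { }, right has 1 {N}.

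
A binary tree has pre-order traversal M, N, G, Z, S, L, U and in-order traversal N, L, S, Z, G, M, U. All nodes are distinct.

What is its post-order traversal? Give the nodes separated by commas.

L, S, Z, G, N, U, M

The first element of pre-order is the root; it splits in-order into left and right subtrees.
Root M: left subtree has 5 nodes {N, L, S, Z, G}, right has 1 {U}.
  Root N: left subtree has 0 nodes { }, right has 4 {L, S, Z, G}.
    Root G: left subtree has 3 nodes {L, S, Z}, right has 0 { }.
      Root Z: left subtree has 2 nodes {L, S}, right has 0 { }.
        Root S: left subtree has 1 node {L}, right has 0 { }.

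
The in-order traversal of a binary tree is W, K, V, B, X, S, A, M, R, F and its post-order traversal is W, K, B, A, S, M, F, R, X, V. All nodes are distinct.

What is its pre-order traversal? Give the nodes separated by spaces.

The last element of post-order is the root; it splits in-order into left and right subtrees.
Root V: left subtree has 2 nodes {W, K}, right has 7 {B, X, S, A, M, R, F}.
  Root K: left subtree has 1 node {W}, right has 0 { }.
  Root X: left subtree has 1 node {B}, right has 5 {S, A, M, R, F}.
    Root R: left subtree has 3 nodes {S, A, M}, right has 1 {F}.
      Root M: left subtree has 2 nodes {S, A}, right has 0 { }.
        Root S: left subtree has 0 nodes { }, right has 1 {A}.

V K W X B R M S A F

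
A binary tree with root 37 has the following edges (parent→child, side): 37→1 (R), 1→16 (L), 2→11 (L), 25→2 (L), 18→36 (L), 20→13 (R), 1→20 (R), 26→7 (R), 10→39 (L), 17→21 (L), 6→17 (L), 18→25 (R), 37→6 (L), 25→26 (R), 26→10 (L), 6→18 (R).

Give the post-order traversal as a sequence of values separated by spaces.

21 17 36 11 2 39 10 7 26 25 18 6 16 13 20 1 37

Post-order visits the left subtree, then the right subtree, then the node.
At 37: go left to 6.
  At 6: go left to 17.
    At 17: go left to 21.
      21 is a leaf — visit 21.
    At 17: no right child.
    Visit 17.
  At 6: go right to 18.
    At 18: go left to 36.
      36 is a leaf — visit 36.
    At 18: go right to 25.
      At 25: go left to 2.
        At 2: go left to 11.
          11 is a leaf — visit 11.
        At 2: no right child.
        Visit 2.
      At 25: go right to 26.
        At 26: go left to 10.
          At 10: go left to 39.
            39 is a leaf — visit 39.
          At 10: no right child.
          Visit 10.
        At 26: go right to 7.
          7 is a leaf — visit 7.
        Visit 26.
      Visit 25.
    Visit 18.
  Visit 6.
At 37: go right to 1.
  At 1: go left to 16.
    16 is a leaf — visit 16.
  At 1: go right to 20.
    At 20: no left child.
    At 20: go right to 13.
      13 is a leaf — visit 13.
    Visit 20.
  Visit 1.
Visit 37.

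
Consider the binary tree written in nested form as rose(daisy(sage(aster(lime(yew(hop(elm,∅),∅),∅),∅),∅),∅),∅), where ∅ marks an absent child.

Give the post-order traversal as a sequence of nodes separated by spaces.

elm hop yew lime aster sage daisy rose

Post-order visits the left subtree, then the right subtree, then the node.
At rose: go left to daisy.
  At daisy: go left to sage.
    At sage: go left to aster.
      At aster: go left to lime.
        At lime: go left to yew.
          At yew: go left to hop.
            At hop: go left to elm.
              elm is a leaf — visit elm.
            At hop: no right child.
            Visit hop.
          At yew: no right child.
          Visit yew.
        At lime: no right child.
        Visit lime.
      At aster: no right child.
      Visit aster.
    At sage: no right child.
    Visit sage.
  At daisy: no right child.
  Visit daisy.
At rose: no right child.
Visit rose.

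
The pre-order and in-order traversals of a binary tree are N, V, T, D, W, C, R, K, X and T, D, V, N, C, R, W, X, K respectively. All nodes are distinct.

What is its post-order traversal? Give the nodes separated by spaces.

D T V R C X K W N

The first element of pre-order is the root; it splits in-order into left and right subtrees.
Root N: left subtree has 3 nodes {T, D, V}, right has 5 {C, R, W, X, K}.
  Root V: left subtree has 2 nodes {T, D}, right has 0 { }.
    Root T: left subtree has 0 nodes { }, right has 1 {D}.
  Root W: left subtree has 2 nodes {C, R}, right has 2 {X, K}.
    Root C: left subtree has 0 nodes { }, right has 1 {R}.
    Root K: left subtree has 1 node {X}, right has 0 { }.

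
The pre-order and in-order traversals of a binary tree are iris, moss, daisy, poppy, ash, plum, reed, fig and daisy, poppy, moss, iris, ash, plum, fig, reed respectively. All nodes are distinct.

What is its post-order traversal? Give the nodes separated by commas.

poppy, daisy, moss, fig, reed, plum, ash, iris

The first element of pre-order is the root; it splits in-order into left and right subtrees.
Root iris: left subtree has 3 nodes {daisy, poppy, moss}, right has 4 {ash, plum, fig, reed}.
  Root moss: left subtree has 2 nodes {daisy, poppy}, right has 0 { }.
    Root daisy: left subtree has 0 nodes { }, right has 1 {poppy}.
  Root ash: left subtree has 0 nodes { }, right has 3 {plum, fig, reed}.
    Root plum: left subtree has 0 nodes { }, right has 2 {fig, reed}.
      Root reed: left subtree has 1 node {fig}, right has 0 { }.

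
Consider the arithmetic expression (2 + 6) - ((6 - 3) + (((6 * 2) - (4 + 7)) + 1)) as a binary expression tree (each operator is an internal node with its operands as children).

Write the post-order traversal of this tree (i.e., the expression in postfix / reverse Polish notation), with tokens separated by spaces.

2 6 + 6 3 - 6 2 * 4 7 + - 1 + + -

Post-order on an expression tree gives postfix notation: for each operator, emit left operand, right operand, then the operator.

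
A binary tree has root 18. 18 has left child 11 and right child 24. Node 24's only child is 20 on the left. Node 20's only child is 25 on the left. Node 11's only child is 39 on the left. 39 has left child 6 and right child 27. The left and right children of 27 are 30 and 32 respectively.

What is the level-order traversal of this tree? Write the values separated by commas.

Level-order visits nodes level by level from the root, left to right within each level.
Level 0: 18
Level 1: 11, 24
Level 2: 39, 20
Level 3: 6, 27, 25
Level 4: 30, 32

18, 11, 24, 39, 20, 6, 27, 25, 30, 32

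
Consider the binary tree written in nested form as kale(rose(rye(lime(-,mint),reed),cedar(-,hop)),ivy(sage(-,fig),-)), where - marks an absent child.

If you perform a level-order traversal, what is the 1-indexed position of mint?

11

Level-order visits nodes level by level from the root, left to right within each level.
Level 0: kale
Level 1: rose, ivy
Level 2: rye, cedar, sage
Level 3: lime, reed, hop, fig
Level 4: mint
Full level-order sequence: kale, rose, ivy, rye, cedar, sage, lime, reed, hop, fig, mint.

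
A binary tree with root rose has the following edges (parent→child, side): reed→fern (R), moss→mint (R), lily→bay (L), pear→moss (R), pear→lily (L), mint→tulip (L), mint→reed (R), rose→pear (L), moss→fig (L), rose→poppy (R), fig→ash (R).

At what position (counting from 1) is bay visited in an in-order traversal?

In-order visits the left subtree, then the node, then the right subtree.
At rose: go left to pear.
  At pear: go left to lily.
    At lily: go left to bay.
      bay is a leaf — visit bay.
    Visit lily.
    At lily: no right child.
  Visit pear.
  At pear: go right to moss.
    At moss: go left to fig.
      At fig: no left child.
      Visit fig.
      At fig: go right to ash.
        ash is a leaf — visit ash.
    Visit moss.
    At moss: go right to mint.
      At mint: go left to tulip.
        tulip is a leaf — visit tulip.
      Visit mint.
      At mint: go right to reed.
        At reed: no left child.
        Visit reed.
        At reed: go right to fern.
          fern is a leaf — visit fern.
Visit rose.
At rose: go right to poppy.
  poppy is a leaf — visit poppy.
Full in-order sequence: bay, lily, pear, fig, ash, moss, tulip, mint, reed, fern, rose, poppy.

1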